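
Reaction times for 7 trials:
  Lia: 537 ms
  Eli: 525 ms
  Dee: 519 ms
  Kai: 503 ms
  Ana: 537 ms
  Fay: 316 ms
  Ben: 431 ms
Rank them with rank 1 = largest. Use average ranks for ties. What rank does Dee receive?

Sorted (descending): 537, 537, 525, 519, 503, 431, 316
The 2 values of 537 occupy positions 1–2 → average rank (1+2)/2 = 1.5.
Dee has value 519 ms → rank 4.

4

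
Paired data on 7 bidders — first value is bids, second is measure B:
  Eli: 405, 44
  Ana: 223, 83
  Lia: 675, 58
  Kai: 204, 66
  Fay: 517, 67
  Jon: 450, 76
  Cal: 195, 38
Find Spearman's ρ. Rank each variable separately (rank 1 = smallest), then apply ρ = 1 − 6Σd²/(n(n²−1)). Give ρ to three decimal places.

0.250

Ranks of variable 1: 4, 3, 7, 2, 6, 5, 1
Ranks of variable 2: 2, 7, 3, 4, 5, 6, 1
d = r₁ − r₂: 2, -4, 4, -2, 1, -1, 0
d²: 4, 16, 16, 4, 1, 1, 0; Σd² = 42
ρ = 1 − 6·42/(7·48) = 1 − 252/336 = 0.250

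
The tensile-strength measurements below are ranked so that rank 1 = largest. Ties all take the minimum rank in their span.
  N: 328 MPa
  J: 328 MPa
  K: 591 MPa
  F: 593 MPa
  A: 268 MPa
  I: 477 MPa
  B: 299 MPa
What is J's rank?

Sorted (descending): 593, 591, 477, 328, 328, 299, 268
The 2 values of 328 occupy positions 4–5 → each gets rank 4.
J has value 328 MPa → rank 4.

4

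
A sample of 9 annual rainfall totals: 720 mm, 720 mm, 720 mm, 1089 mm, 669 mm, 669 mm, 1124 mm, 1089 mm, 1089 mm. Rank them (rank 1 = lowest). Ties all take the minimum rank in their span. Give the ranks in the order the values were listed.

Sorted (ascending): 669, 669, 720, 720, 720, 1089, 1089, 1089, 1124
The 2 values of 669 occupy positions 1–2 → each gets rank 1.
The 3 values of 720 occupy positions 3–5 → each gets rank 3.
The 3 values of 1089 occupy positions 6–8 → each gets rank 6.

3, 3, 3, 6, 1, 1, 9, 6, 6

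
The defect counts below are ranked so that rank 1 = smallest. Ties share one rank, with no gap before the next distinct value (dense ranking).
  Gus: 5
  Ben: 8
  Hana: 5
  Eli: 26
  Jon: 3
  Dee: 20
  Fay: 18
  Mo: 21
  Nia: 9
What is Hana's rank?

2

Sorted (ascending): 3, 5, 5, 8, 9, 18, 20, 21, 26
The 2 values of 5 share dense rank 2.
Remaining distinct values take the next consecutive integers.
Hana has value 5 → rank 2.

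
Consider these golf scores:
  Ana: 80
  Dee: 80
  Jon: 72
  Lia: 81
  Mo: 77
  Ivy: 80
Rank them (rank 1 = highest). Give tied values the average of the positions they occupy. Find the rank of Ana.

3

Sorted (descending): 81, 80, 80, 80, 77, 72
The 3 values of 80 occupy positions 2–4 → average rank 3.
Ana has value 80 → rank 3.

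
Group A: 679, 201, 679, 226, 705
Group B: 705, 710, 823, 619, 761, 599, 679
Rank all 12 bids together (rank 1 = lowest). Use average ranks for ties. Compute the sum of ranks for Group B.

Sorted (ascending): 201, 226, 599, 619, 679, 679, 679, 705, 705, 710, 761, 823
The 3 values of 679 occupy positions 5–7 → average rank 6.
The 2 values of 705 occupy positions 8–9 → average rank (8+9)/2 = 8.5.
Group B values → pooled ranks: 705→8.5, 710→10, 823→12, 619→4, 761→11, 599→3, 679→6
Rank sum = 8.5 + 10 + 12 + 4 + 11 + 3 + 6 = 54.5

54.5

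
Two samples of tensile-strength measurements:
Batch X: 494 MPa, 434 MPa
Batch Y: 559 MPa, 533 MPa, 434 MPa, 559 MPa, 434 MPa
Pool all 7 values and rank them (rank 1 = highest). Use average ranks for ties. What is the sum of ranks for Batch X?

Sorted (descending): 559, 559, 533, 494, 434, 434, 434
The 2 values of 559 occupy positions 1–2 → average rank (1+2)/2 = 1.5.
The 3 values of 434 occupy positions 5–7 → average rank 6.
Batch X values → pooled ranks: 494→4, 434→6
Rank sum = 4 + 6 = 10

10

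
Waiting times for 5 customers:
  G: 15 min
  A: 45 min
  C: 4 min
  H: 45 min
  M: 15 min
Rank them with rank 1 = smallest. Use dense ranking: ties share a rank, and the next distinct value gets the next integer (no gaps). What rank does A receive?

3

Sorted (ascending): 4, 15, 15, 45, 45
The 2 values of 15 share dense rank 2.
The 2 values of 45 share dense rank 3.
Remaining distinct values take the next consecutive integers.
A has value 45 min → rank 3.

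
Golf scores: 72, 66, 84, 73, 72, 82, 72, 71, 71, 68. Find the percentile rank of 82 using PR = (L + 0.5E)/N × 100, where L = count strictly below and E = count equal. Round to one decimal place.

N = 10.
Strictly below 82: 8. Equal to 82: 1.
PR = (8 + 0.5·1)/10 × 100 = 85.0

85.0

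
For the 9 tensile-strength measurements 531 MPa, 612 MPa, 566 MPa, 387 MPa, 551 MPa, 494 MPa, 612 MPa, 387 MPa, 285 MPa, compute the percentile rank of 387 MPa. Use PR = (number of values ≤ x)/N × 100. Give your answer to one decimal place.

33.3

N = 9.
Strictly below 387: 1. Equal to 387: 2.
PR = 3/9 × 100 = 33.3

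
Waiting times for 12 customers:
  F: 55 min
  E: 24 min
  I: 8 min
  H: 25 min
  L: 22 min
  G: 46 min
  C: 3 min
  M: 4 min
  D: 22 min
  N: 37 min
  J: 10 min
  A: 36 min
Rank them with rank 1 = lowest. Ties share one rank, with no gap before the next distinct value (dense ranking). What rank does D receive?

5

Sorted (ascending): 3, 4, 8, 10, 22, 22, 24, 25, 36, 37, 46, 55
The 2 values of 22 share dense rank 5.
Remaining distinct values take the next consecutive integers.
D has value 22 min → rank 5.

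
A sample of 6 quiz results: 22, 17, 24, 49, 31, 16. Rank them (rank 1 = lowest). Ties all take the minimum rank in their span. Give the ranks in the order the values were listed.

Sorted (ascending): 16, 17, 22, 24, 31, 49
No ties — each value takes its position as its rank.

3, 2, 4, 6, 5, 1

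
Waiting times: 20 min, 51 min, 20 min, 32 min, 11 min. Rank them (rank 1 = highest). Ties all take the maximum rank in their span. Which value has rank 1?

51

Sorted (descending): 51, 32, 20, 20, 11
The 2 values of 20 occupy positions 3–4 → each gets rank 4.
Rank 1 → value 51.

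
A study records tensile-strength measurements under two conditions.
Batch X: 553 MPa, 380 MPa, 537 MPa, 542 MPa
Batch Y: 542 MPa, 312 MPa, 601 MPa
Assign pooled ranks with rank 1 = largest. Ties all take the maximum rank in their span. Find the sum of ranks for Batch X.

Sorted (descending): 601, 553, 542, 542, 537, 380, 312
The 2 values of 542 occupy positions 3–4 → each gets rank 4.
Batch X values → pooled ranks: 553→2, 380→6, 537→5, 542→4
Rank sum = 2 + 6 + 5 + 4 = 17

17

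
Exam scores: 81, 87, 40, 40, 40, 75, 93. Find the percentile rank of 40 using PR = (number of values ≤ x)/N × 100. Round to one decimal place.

N = 7.
Strictly below 40: 0. Equal to 40: 3.
PR = 3/7 × 100 = 42.9

42.9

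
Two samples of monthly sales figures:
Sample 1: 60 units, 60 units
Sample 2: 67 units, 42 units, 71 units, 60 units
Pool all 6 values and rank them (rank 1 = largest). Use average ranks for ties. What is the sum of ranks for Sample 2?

Sorted (descending): 71, 67, 60, 60, 60, 42
The 3 values of 60 occupy positions 3–5 → average rank 4.
Sample 2 values → pooled ranks: 67→2, 42→6, 71→1, 60→4
Rank sum = 2 + 6 + 1 + 4 = 13

13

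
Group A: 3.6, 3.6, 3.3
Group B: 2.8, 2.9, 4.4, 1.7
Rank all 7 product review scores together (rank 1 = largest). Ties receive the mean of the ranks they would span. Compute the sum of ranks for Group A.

Sorted (descending): 4.4, 3.6, 3.6, 3.3, 2.9, 2.8, 1.7
The 2 values of 3.6 occupy positions 2–3 → average rank (2+3)/2 = 2.5.
Group A values → pooled ranks: 3.6→2.5, 3.6→2.5, 3.3→4
Rank sum = 2.5 + 2.5 + 4 = 9

9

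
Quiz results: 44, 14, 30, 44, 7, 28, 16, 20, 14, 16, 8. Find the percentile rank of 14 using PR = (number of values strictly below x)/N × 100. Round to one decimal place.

N = 11.
Strictly below 14: 2. Equal to 14: 2.
PR = 2/11 × 100 = 18.2

18.2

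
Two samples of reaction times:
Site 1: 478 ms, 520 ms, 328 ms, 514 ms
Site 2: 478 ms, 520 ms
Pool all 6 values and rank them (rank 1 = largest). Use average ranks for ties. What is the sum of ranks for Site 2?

6

Sorted (descending): 520, 520, 514, 478, 478, 328
The 2 values of 520 occupy positions 1–2 → average rank (1+2)/2 = 1.5.
The 2 values of 478 occupy positions 4–5 → average rank (4+5)/2 = 4.5.
Site 2 values → pooled ranks: 478→4.5, 520→1.5
Rank sum = 4.5 + 1.5 = 6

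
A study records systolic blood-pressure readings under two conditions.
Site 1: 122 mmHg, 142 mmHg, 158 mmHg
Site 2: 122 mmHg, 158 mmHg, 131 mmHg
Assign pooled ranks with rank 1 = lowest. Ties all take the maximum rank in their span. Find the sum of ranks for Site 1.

12

Sorted (ascending): 122, 122, 131, 142, 158, 158
The 2 values of 122 occupy positions 1–2 → each gets rank 2.
The 2 values of 158 occupy positions 5–6 → each gets rank 6.
Site 1 values → pooled ranks: 122→2, 142→4, 158→6
Rank sum = 2 + 4 + 6 = 12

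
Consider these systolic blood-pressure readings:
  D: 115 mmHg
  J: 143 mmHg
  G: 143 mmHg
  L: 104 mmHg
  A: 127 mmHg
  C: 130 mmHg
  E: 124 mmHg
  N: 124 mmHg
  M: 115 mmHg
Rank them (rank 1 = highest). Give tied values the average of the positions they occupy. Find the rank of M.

7.5

Sorted (descending): 143, 143, 130, 127, 124, 124, 115, 115, 104
The 2 values of 143 occupy positions 1–2 → average rank (1+2)/2 = 1.5.
The 2 values of 124 occupy positions 5–6 → average rank (5+6)/2 = 5.5.
The 2 values of 115 occupy positions 7–8 → average rank (7+8)/2 = 7.5.
M has value 115 mmHg → rank 7.5.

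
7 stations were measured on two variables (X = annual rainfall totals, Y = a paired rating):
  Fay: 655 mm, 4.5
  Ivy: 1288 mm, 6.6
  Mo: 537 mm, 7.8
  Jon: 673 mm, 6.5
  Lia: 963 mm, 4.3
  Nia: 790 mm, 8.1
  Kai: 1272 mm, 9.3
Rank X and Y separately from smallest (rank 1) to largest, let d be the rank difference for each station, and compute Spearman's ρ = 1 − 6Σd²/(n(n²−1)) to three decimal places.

0.179

Ranks of variable 1: 2, 7, 1, 3, 5, 4, 6
Ranks of variable 2: 2, 4, 5, 3, 1, 6, 7
d = r₁ − r₂: 0, 3, -4, 0, 4, -2, -1
d²: 0, 9, 16, 0, 16, 4, 1; Σd² = 46
ρ = 1 − 6·46/(7·48) = 1 − 276/336 = 0.179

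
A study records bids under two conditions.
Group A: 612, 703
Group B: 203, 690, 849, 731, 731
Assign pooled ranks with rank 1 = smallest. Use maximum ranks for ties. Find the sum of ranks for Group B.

23

Sorted (ascending): 203, 612, 690, 703, 731, 731, 849
The 2 values of 731 occupy positions 5–6 → each gets rank 6.
Group B values → pooled ranks: 203→1, 690→3, 849→7, 731→6, 731→6
Rank sum = 1 + 3 + 7 + 6 + 6 = 23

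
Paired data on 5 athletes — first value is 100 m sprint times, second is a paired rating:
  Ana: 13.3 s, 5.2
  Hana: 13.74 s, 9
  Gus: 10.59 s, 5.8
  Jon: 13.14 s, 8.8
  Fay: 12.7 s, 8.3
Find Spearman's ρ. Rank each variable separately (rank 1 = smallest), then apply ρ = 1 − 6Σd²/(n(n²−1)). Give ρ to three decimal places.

0.400

Ranks of variable 1: 4, 5, 1, 3, 2
Ranks of variable 2: 1, 5, 2, 4, 3
d = r₁ − r₂: 3, 0, -1, -1, -1
d²: 9, 0, 1, 1, 1; Σd² = 12
ρ = 1 − 6·12/(5·24) = 1 − 72/120 = 0.400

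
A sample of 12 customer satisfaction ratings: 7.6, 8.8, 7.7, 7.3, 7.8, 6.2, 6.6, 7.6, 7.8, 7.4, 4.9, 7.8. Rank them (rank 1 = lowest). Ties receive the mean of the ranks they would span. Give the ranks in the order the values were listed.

Sorted (ascending): 4.9, 6.2, 6.6, 7.3, 7.4, 7.6, 7.6, 7.7, 7.8, 7.8, 7.8, 8.8
The 2 values of 7.6 occupy positions 6–7 → average rank (6+7)/2 = 6.5.
The 3 values of 7.8 occupy positions 9–11 → average rank 10.

6.5, 12, 8, 4, 10, 2, 3, 6.5, 10, 5, 1, 10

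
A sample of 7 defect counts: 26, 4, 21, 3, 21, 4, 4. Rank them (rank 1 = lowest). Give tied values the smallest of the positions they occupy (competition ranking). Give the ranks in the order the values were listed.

Sorted (ascending): 3, 4, 4, 4, 21, 21, 26
The 3 values of 4 occupy positions 2–4 → each gets rank 2.
The 2 values of 21 occupy positions 5–6 → each gets rank 5.

7, 2, 5, 1, 5, 2, 2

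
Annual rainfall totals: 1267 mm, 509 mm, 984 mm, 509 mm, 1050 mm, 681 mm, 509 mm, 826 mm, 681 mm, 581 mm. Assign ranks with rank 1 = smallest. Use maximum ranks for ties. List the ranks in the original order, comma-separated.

10, 3, 8, 3, 9, 6, 3, 7, 6, 4

Sorted (ascending): 509, 509, 509, 581, 681, 681, 826, 984, 1050, 1267
The 3 values of 509 occupy positions 1–3 → each gets rank 3.
The 2 values of 681 occupy positions 5–6 → each gets rank 6.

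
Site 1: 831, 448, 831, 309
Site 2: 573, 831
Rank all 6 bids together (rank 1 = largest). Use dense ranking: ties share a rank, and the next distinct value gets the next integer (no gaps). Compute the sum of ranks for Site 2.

Sorted (descending): 831, 831, 831, 573, 448, 309
The 3 values of 831 share dense rank 1.
Remaining distinct values take the next consecutive integers.
Site 2 values → pooled ranks: 573→2, 831→1
Rank sum = 2 + 1 = 3

3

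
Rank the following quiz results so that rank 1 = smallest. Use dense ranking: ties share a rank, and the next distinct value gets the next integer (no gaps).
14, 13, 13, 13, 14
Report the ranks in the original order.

Sorted (ascending): 13, 13, 13, 14, 14
The 3 values of 13 share dense rank 1.
The 2 values of 14 share dense rank 2.

2, 1, 1, 1, 2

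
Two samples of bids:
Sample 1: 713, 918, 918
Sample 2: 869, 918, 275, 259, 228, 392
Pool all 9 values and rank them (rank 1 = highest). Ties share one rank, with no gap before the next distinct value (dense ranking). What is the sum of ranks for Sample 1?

5

Sorted (descending): 918, 918, 918, 869, 713, 392, 275, 259, 228
The 3 values of 918 share dense rank 1.
Remaining distinct values take the next consecutive integers.
Sample 1 values → pooled ranks: 713→3, 918→1, 918→1
Rank sum = 3 + 1 + 1 = 5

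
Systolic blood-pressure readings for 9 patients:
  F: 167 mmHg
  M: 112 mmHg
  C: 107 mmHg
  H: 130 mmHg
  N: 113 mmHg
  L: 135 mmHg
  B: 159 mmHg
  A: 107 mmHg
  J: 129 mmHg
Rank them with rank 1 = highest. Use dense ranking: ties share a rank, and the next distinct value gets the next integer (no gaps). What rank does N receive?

6

Sorted (descending): 167, 159, 135, 130, 129, 113, 112, 107, 107
The 2 values of 107 share dense rank 8.
Remaining distinct values take the next consecutive integers.
N has value 113 mmHg → rank 6.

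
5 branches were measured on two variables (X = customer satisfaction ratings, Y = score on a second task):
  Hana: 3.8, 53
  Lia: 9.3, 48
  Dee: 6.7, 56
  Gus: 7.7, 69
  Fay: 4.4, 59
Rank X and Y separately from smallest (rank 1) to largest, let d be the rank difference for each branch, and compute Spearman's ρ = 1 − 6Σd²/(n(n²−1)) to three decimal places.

Ranks of variable 1: 1, 5, 3, 4, 2
Ranks of variable 2: 2, 1, 3, 5, 4
d = r₁ − r₂: -1, 4, 0, -1, -2
d²: 1, 16, 0, 1, 4; Σd² = 22
ρ = 1 − 6·22/(5·24) = 1 − 132/120 = -0.100

-0.100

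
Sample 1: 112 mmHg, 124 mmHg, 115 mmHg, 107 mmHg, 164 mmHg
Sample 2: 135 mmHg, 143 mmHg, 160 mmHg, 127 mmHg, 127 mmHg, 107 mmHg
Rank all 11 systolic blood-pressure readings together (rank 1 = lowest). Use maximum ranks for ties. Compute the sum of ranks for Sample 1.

Sorted (ascending): 107, 107, 112, 115, 124, 127, 127, 135, 143, 160, 164
The 2 values of 107 occupy positions 1–2 → each gets rank 2.
The 2 values of 127 occupy positions 6–7 → each gets rank 7.
Sample 1 values → pooled ranks: 112→3, 124→5, 115→4, 107→2, 164→11
Rank sum = 3 + 5 + 4 + 2 + 11 = 25

25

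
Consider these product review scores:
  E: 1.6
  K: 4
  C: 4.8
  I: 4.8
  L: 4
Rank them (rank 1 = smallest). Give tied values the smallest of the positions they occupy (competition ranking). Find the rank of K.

2

Sorted (ascending): 1.6, 4, 4, 4.8, 4.8
The 2 values of 4 occupy positions 2–3 → each gets rank 2.
The 2 values of 4.8 occupy positions 4–5 → each gets rank 4.
K has value 4 → rank 2.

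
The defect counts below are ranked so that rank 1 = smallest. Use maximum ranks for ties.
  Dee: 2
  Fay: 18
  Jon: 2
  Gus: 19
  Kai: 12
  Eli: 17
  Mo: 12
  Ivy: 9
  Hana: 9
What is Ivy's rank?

4

Sorted (ascending): 2, 2, 9, 9, 12, 12, 17, 18, 19
The 2 values of 2 occupy positions 1–2 → each gets rank 2.
The 2 values of 9 occupy positions 3–4 → each gets rank 4.
The 2 values of 12 occupy positions 5–6 → each gets rank 6.
Ivy has value 9 → rank 4.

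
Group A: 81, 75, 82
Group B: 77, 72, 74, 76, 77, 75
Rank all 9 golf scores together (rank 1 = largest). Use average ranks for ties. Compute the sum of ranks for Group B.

Sorted (descending): 82, 81, 77, 77, 76, 75, 75, 74, 72
The 2 values of 77 occupy positions 3–4 → average rank (3+4)/2 = 3.5.
The 2 values of 75 occupy positions 6–7 → average rank (6+7)/2 = 6.5.
Group B values → pooled ranks: 77→3.5, 72→9, 74→8, 76→5, 77→3.5, 75→6.5
Rank sum = 3.5 + 9 + 8 + 5 + 3.5 + 6.5 = 35.5

35.5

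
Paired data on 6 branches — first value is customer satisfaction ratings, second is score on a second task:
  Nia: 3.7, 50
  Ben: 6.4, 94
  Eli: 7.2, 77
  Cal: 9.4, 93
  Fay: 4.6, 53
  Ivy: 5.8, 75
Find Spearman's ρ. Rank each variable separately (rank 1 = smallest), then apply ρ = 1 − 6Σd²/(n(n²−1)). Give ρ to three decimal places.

Ranks of variable 1: 1, 4, 5, 6, 2, 3
Ranks of variable 2: 1, 6, 4, 5, 2, 3
d = r₁ − r₂: 0, -2, 1, 1, 0, 0
d²: 0, 4, 1, 1, 0, 0; Σd² = 6
ρ = 1 − 6·6/(6·35) = 1 − 36/210 = 0.829

0.829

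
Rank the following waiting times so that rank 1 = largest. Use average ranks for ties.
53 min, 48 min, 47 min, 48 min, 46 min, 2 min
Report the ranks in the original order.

Sorted (descending): 53, 48, 48, 47, 46, 2
The 2 values of 48 occupy positions 2–3 → average rank (2+3)/2 = 2.5.

1, 2.5, 4, 2.5, 5, 6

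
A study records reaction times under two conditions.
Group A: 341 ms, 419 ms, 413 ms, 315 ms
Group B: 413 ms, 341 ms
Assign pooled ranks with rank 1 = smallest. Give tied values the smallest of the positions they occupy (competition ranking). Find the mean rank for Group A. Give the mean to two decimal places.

3.25

Sorted (ascending): 315, 341, 341, 413, 413, 419
The 2 values of 341 occupy positions 2–3 → each gets rank 2.
The 2 values of 413 occupy positions 4–5 → each gets rank 4.
Group A values → pooled ranks: 341→2, 419→6, 413→4, 315→1
Mean rank = (2 + 6 + 4 + 1) / 4 = 3.25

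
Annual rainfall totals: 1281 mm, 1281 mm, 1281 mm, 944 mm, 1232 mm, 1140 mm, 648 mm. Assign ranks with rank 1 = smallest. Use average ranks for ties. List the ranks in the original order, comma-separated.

Sorted (ascending): 648, 944, 1140, 1232, 1281, 1281, 1281
The 3 values of 1281 occupy positions 5–7 → average rank 6.

6, 6, 6, 2, 4, 3, 1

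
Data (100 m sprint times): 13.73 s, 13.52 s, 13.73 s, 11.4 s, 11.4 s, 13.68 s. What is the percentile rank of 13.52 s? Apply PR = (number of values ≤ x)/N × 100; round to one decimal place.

50.0

N = 6.
Strictly below 13.52: 2. Equal to 13.52: 1.
PR = 3/6 × 100 = 50.0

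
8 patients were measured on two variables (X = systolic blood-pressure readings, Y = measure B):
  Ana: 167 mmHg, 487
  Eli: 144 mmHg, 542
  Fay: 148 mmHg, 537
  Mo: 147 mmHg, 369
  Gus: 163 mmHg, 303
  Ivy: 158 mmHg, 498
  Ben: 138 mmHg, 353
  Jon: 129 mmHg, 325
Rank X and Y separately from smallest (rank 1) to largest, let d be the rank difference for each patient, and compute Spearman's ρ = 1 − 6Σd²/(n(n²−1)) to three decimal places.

Ranks of variable 1: 8, 3, 5, 4, 7, 6, 2, 1
Ranks of variable 2: 5, 8, 7, 4, 1, 6, 3, 2
d = r₁ − r₂: 3, -5, -2, 0, 6, 0, -1, -1
d²: 9, 25, 4, 0, 36, 0, 1, 1; Σd² = 76
ρ = 1 − 6·76/(8·63) = 1 − 456/504 = 0.095

0.095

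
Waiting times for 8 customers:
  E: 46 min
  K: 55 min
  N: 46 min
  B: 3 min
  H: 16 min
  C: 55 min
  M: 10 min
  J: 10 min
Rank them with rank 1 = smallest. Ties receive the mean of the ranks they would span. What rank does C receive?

Sorted (ascending): 3, 10, 10, 16, 46, 46, 55, 55
The 2 values of 10 occupy positions 2–3 → average rank (2+3)/2 = 2.5.
The 2 values of 46 occupy positions 5–6 → average rank (5+6)/2 = 5.5.
The 2 values of 55 occupy positions 7–8 → average rank (7+8)/2 = 7.5.
C has value 55 min → rank 7.5.

7.5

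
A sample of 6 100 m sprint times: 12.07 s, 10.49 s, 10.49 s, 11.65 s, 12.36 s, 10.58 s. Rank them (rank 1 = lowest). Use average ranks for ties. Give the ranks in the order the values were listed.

5, 1.5, 1.5, 4, 6, 3

Sorted (ascending): 10.49, 10.49, 10.58, 11.65, 12.07, 12.36
The 2 values of 10.49 occupy positions 1–2 → average rank (1+2)/2 = 1.5.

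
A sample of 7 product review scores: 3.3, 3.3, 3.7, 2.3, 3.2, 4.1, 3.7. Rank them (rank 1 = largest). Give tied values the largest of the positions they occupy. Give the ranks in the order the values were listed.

Sorted (descending): 4.1, 3.7, 3.7, 3.3, 3.3, 3.2, 2.3
The 2 values of 3.7 occupy positions 2–3 → each gets rank 3.
The 2 values of 3.3 occupy positions 4–5 → each gets rank 5.

5, 5, 3, 7, 6, 1, 3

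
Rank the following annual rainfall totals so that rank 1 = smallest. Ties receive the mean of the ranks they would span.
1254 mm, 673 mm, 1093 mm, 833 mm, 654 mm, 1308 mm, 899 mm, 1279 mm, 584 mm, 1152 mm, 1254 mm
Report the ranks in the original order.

Sorted (ascending): 584, 654, 673, 833, 899, 1093, 1152, 1254, 1254, 1279, 1308
The 2 values of 1254 occupy positions 8–9 → average rank (8+9)/2 = 8.5.

8.5, 3, 6, 4, 2, 11, 5, 10, 1, 7, 8.5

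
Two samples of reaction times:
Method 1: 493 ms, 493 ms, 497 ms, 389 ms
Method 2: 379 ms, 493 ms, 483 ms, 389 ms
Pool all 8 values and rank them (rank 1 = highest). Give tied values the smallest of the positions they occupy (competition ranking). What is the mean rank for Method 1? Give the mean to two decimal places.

Sorted (descending): 497, 493, 493, 493, 483, 389, 389, 379
The 3 values of 493 occupy positions 2–4 → each gets rank 2.
The 2 values of 389 occupy positions 6–7 → each gets rank 6.
Method 1 values → pooled ranks: 493→2, 493→2, 497→1, 389→6
Mean rank = (2 + 2 + 1 + 6) / 4 = 2.75

2.75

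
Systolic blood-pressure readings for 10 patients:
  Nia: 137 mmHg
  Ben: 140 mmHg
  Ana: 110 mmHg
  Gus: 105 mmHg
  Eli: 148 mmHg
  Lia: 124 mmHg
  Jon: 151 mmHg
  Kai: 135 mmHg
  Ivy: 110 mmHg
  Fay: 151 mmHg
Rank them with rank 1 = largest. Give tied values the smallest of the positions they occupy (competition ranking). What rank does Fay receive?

Sorted (descending): 151, 151, 148, 140, 137, 135, 124, 110, 110, 105
The 2 values of 151 occupy positions 1–2 → each gets rank 1.
The 2 values of 110 occupy positions 8–9 → each gets rank 8.
Fay has value 151 mmHg → rank 1.

1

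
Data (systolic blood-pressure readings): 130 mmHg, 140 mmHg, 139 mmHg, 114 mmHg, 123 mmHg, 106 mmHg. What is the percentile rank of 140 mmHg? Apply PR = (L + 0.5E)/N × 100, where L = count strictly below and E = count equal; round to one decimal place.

N = 6.
Strictly below 140: 5. Equal to 140: 1.
PR = (5 + 0.5·1)/6 × 100 = 91.7

91.7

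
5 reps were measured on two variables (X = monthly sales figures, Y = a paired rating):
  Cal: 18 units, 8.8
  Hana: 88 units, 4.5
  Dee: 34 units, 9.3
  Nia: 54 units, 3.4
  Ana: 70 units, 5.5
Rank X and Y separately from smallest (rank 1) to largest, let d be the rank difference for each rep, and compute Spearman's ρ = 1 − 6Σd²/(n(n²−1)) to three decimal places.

Ranks of variable 1: 1, 5, 2, 3, 4
Ranks of variable 2: 4, 2, 5, 1, 3
d = r₁ − r₂: -3, 3, -3, 2, 1
d²: 9, 9, 9, 4, 1; Σd² = 32
ρ = 1 − 6·32/(5·24) = 1 − 192/120 = -0.600

-0.600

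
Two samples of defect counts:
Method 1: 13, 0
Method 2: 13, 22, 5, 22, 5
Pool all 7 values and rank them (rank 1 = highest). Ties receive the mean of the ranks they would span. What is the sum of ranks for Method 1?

10.5

Sorted (descending): 22, 22, 13, 13, 5, 5, 0
The 2 values of 22 occupy positions 1–2 → average rank (1+2)/2 = 1.5.
The 2 values of 13 occupy positions 3–4 → average rank (3+4)/2 = 3.5.
The 2 values of 5 occupy positions 5–6 → average rank (5+6)/2 = 5.5.
Method 1 values → pooled ranks: 13→3.5, 0→7
Rank sum = 3.5 + 7 = 10.5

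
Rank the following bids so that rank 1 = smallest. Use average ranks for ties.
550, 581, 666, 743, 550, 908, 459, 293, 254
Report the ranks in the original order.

Sorted (ascending): 254, 293, 459, 550, 550, 581, 666, 743, 908
The 2 values of 550 occupy positions 4–5 → average rank (4+5)/2 = 4.5.

4.5, 6, 7, 8, 4.5, 9, 3, 2, 1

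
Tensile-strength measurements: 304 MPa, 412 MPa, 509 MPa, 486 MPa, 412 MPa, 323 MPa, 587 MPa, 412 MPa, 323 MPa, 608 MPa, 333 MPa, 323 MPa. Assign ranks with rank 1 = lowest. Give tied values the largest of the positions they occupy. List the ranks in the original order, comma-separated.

1, 8, 10, 9, 8, 4, 11, 8, 4, 12, 5, 4

Sorted (ascending): 304, 323, 323, 323, 333, 412, 412, 412, 486, 509, 587, 608
The 3 values of 323 occupy positions 2–4 → each gets rank 4.
The 3 values of 412 occupy positions 6–8 → each gets rank 8.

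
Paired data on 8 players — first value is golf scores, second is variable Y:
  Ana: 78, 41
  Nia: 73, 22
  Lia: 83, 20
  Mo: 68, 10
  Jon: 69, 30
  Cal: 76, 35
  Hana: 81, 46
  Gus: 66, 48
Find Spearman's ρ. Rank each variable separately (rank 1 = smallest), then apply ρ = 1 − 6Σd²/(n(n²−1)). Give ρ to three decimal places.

Ranks of variable 1: 6, 4, 8, 2, 3, 5, 7, 1
Ranks of variable 2: 6, 3, 2, 1, 4, 5, 7, 8
d = r₁ − r₂: 0, 1, 6, 1, -1, 0, 0, -7
d²: 0, 1, 36, 1, 1, 0, 0, 49; Σd² = 88
ρ = 1 − 6·88/(8·63) = 1 − 528/504 = -0.048

-0.048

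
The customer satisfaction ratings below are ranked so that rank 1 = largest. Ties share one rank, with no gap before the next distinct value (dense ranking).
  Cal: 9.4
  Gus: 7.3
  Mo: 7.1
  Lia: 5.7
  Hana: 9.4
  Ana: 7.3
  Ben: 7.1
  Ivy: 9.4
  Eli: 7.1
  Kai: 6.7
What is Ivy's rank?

1

Sorted (descending): 9.4, 9.4, 9.4, 7.3, 7.3, 7.1, 7.1, 7.1, 6.7, 5.7
The 3 values of 9.4 share dense rank 1.
The 2 values of 7.3 share dense rank 2.
The 3 values of 7.1 share dense rank 3.
Remaining distinct values take the next consecutive integers.
Ivy has value 9.4 → rank 1.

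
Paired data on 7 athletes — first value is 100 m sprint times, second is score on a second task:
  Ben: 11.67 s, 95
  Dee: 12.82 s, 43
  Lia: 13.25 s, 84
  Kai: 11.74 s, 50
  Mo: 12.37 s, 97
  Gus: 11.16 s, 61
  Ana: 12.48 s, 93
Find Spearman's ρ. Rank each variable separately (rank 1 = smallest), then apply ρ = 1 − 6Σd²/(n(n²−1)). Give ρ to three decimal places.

Ranks of variable 1: 2, 6, 7, 3, 4, 1, 5
Ranks of variable 2: 6, 1, 4, 2, 7, 3, 5
d = r₁ − r₂: -4, 5, 3, 1, -3, -2, 0
d²: 16, 25, 9, 1, 9, 4, 0; Σd² = 64
ρ = 1 − 6·64/(7·48) = 1 − 384/336 = -0.143

-0.143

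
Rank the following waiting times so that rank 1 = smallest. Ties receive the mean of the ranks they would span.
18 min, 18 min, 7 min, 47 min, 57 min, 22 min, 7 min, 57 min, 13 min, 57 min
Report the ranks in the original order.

Sorted (ascending): 7, 7, 13, 18, 18, 22, 47, 57, 57, 57
The 2 values of 7 occupy positions 1–2 → average rank (1+2)/2 = 1.5.
The 2 values of 18 occupy positions 4–5 → average rank (4+5)/2 = 4.5.
The 3 values of 57 occupy positions 8–10 → average rank 9.

4.5, 4.5, 1.5, 7, 9, 6, 1.5, 9, 3, 9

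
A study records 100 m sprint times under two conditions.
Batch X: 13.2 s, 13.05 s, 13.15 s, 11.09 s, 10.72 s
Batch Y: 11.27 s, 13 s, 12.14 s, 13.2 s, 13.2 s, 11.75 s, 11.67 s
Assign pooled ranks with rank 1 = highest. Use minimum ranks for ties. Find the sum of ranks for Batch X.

Sorted (descending): 13.2, 13.2, 13.2, 13.15, 13.05, 13, 12.14, 11.75, 11.67, 11.27, 11.09, 10.72
The 3 values of 13.2 occupy positions 1–3 → each gets rank 1.
Batch X values → pooled ranks: 13.2→1, 13.05→5, 13.15→4, 11.09→11, 10.72→12
Rank sum = 1 + 5 + 4 + 11 + 12 = 33

33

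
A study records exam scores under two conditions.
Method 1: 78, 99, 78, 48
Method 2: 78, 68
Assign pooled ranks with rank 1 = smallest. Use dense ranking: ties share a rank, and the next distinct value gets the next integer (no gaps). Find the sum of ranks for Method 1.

Sorted (ascending): 48, 68, 78, 78, 78, 99
The 3 values of 78 share dense rank 3.
Remaining distinct values take the next consecutive integers.
Method 1 values → pooled ranks: 78→3, 99→4, 78→3, 48→1
Rank sum = 3 + 4 + 3 + 1 = 11

11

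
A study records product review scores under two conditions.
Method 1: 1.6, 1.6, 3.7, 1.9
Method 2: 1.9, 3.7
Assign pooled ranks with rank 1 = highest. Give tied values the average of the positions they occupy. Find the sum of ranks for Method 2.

5

Sorted (descending): 3.7, 3.7, 1.9, 1.9, 1.6, 1.6
The 2 values of 3.7 occupy positions 1–2 → average rank (1+2)/2 = 1.5.
The 2 values of 1.9 occupy positions 3–4 → average rank (3+4)/2 = 3.5.
The 2 values of 1.6 occupy positions 5–6 → average rank (5+6)/2 = 5.5.
Method 2 values → pooled ranks: 1.9→3.5, 3.7→1.5
Rank sum = 3.5 + 1.5 = 5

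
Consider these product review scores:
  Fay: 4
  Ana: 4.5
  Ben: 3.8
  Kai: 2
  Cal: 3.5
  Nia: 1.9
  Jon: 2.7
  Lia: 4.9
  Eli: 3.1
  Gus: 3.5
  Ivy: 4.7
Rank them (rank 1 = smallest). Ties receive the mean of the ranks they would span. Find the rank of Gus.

Sorted (ascending): 1.9, 2, 2.7, 3.1, 3.5, 3.5, 3.8, 4, 4.5, 4.7, 4.9
The 2 values of 3.5 occupy positions 5–6 → average rank (5+6)/2 = 5.5.
Gus has value 3.5 → rank 5.5.

5.5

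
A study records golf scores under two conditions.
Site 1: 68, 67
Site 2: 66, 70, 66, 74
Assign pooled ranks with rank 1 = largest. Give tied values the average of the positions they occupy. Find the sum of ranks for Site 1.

7

Sorted (descending): 74, 70, 68, 67, 66, 66
The 2 values of 66 occupy positions 5–6 → average rank (5+6)/2 = 5.5.
Site 1 values → pooled ranks: 68→3, 67→4
Rank sum = 3 + 4 = 7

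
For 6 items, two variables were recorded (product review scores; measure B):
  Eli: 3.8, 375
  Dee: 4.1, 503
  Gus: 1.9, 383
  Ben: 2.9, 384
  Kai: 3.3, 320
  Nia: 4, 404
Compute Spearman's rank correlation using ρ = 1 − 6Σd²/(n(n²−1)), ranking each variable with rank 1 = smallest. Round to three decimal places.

0.543

Ranks of variable 1: 4, 6, 1, 2, 3, 5
Ranks of variable 2: 2, 6, 3, 4, 1, 5
d = r₁ − r₂: 2, 0, -2, -2, 2, 0
d²: 4, 0, 4, 4, 4, 0; Σd² = 16
ρ = 1 − 6·16/(6·35) = 1 − 96/210 = 0.543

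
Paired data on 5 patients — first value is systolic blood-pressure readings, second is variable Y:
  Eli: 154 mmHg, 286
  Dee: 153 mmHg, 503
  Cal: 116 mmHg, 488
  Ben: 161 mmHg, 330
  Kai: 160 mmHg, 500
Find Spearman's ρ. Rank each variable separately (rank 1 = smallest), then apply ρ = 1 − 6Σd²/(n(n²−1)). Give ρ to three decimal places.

-0.300

Ranks of variable 1: 3, 2, 1, 5, 4
Ranks of variable 2: 1, 5, 3, 2, 4
d = r₁ − r₂: 2, -3, -2, 3, 0
d²: 4, 9, 4, 9, 0; Σd² = 26
ρ = 1 − 6·26/(5·24) = 1 − 156/120 = -0.300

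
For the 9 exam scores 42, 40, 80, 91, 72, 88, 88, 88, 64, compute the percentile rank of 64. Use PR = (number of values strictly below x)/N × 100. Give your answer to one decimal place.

N = 9.
Strictly below 64: 2. Equal to 64: 1.
PR = 2/9 × 100 = 22.2

22.2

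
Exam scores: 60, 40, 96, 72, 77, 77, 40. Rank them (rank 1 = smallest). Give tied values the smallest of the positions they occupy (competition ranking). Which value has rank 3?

Sorted (ascending): 40, 40, 60, 72, 77, 77, 96
The 2 values of 40 occupy positions 1–2 → each gets rank 1.
The 2 values of 77 occupy positions 5–6 → each gets rank 5.
Rank 3 → value 60.

60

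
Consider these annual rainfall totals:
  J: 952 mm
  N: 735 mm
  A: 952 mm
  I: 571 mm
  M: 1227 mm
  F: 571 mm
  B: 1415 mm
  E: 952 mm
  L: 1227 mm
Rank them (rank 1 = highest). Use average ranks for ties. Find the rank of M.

2.5

Sorted (descending): 1415, 1227, 1227, 952, 952, 952, 735, 571, 571
The 2 values of 1227 occupy positions 2–3 → average rank (2+3)/2 = 2.5.
The 3 values of 952 occupy positions 4–6 → average rank 5.
The 2 values of 571 occupy positions 8–9 → average rank (8+9)/2 = 8.5.
M has value 1227 mm → rank 2.5.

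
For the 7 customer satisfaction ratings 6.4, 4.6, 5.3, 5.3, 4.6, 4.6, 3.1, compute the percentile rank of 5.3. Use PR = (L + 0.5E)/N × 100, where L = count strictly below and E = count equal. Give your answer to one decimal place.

71.4

N = 7.
Strictly below 5.3: 4. Equal to 5.3: 2.
PR = (4 + 0.5·2)/7 × 100 = 71.4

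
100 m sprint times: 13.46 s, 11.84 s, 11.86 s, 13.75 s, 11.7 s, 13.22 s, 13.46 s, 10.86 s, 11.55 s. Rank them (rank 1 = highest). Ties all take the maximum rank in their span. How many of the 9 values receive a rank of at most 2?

1

Sorted (descending): 13.75, 13.46, 13.46, 13.22, 11.86, 11.84, 11.7, 11.55, 10.86
The 2 values of 13.46 occupy positions 2–3 → each gets rank 3.
Ranks ≤ 2: {1} → 1 value.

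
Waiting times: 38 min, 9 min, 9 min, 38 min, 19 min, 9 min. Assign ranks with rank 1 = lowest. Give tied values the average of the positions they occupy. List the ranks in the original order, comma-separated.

5.5, 2, 2, 5.5, 4, 2

Sorted (ascending): 9, 9, 9, 19, 38, 38
The 3 values of 9 occupy positions 1–3 → average rank 2.
The 2 values of 38 occupy positions 5–6 → average rank (5+6)/2 = 5.5.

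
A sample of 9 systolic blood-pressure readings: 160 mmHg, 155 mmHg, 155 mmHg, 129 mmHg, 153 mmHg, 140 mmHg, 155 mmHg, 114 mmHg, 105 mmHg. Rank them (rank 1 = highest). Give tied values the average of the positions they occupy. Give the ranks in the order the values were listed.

Sorted (descending): 160, 155, 155, 155, 153, 140, 129, 114, 105
The 3 values of 155 occupy positions 2–4 → average rank 3.

1, 3, 3, 7, 5, 6, 3, 8, 9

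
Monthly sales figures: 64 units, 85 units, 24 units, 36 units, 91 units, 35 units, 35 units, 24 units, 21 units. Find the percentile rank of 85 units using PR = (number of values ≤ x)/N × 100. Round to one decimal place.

N = 9.
Strictly below 85: 7. Equal to 85: 1.
PR = 8/9 × 100 = 88.9

88.9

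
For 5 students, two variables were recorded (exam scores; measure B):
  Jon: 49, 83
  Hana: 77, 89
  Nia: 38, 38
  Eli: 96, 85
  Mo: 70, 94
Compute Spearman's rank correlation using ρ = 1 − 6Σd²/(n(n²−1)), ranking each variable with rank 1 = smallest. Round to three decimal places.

Ranks of variable 1: 2, 4, 1, 5, 3
Ranks of variable 2: 2, 4, 1, 3, 5
d = r₁ − r₂: 0, 0, 0, 2, -2
d²: 0, 0, 0, 4, 4; Σd² = 8
ρ = 1 − 6·8/(5·24) = 1 − 48/120 = 0.600

0.600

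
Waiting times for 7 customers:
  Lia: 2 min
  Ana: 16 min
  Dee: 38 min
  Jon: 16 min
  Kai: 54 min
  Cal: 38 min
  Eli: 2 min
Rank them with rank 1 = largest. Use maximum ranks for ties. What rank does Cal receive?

3

Sorted (descending): 54, 38, 38, 16, 16, 2, 2
The 2 values of 38 occupy positions 2–3 → each gets rank 3.
The 2 values of 16 occupy positions 4–5 → each gets rank 5.
The 2 values of 2 occupy positions 6–7 → each gets rank 7.
Cal has value 38 min → rank 3.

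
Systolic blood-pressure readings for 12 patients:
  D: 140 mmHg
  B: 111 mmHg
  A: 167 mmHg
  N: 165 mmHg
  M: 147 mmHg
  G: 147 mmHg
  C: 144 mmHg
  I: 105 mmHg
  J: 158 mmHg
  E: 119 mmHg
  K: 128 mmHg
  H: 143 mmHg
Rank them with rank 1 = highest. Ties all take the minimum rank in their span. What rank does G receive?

4

Sorted (descending): 167, 165, 158, 147, 147, 144, 143, 140, 128, 119, 111, 105
The 2 values of 147 occupy positions 4–5 → each gets rank 4.
G has value 147 mmHg → rank 4.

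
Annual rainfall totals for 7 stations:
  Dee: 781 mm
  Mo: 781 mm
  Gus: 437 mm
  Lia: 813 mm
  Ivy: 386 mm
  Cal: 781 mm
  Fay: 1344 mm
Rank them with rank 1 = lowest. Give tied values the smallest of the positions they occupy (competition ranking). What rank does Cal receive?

Sorted (ascending): 386, 437, 781, 781, 781, 813, 1344
The 3 values of 781 occupy positions 3–5 → each gets rank 3.
Cal has value 781 mm → rank 3.

3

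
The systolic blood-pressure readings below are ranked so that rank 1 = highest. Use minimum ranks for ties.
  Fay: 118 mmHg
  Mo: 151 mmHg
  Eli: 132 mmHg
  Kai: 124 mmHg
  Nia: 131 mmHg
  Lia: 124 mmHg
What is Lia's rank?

4

Sorted (descending): 151, 132, 131, 124, 124, 118
The 2 values of 124 occupy positions 4–5 → each gets rank 4.
Lia has value 124 mmHg → rank 4.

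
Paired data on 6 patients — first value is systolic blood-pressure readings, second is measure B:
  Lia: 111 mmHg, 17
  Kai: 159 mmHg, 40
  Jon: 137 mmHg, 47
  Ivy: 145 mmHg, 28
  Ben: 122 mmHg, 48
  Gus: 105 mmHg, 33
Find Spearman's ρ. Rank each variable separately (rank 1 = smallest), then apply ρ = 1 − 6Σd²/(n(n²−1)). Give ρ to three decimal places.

Ranks of variable 1: 2, 6, 4, 5, 3, 1
Ranks of variable 2: 1, 4, 5, 2, 6, 3
d = r₁ − r₂: 1, 2, -1, 3, -3, -2
d²: 1, 4, 1, 9, 9, 4; Σd² = 28
ρ = 1 − 6·28/(6·35) = 1 − 168/210 = 0.200

0.200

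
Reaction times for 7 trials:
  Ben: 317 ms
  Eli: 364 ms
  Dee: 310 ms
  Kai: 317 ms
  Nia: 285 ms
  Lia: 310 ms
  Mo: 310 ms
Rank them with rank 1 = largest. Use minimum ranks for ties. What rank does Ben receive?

Sorted (descending): 364, 317, 317, 310, 310, 310, 285
The 2 values of 317 occupy positions 2–3 → each gets rank 2.
The 3 values of 310 occupy positions 4–6 → each gets rank 4.
Ben has value 317 ms → rank 2.

2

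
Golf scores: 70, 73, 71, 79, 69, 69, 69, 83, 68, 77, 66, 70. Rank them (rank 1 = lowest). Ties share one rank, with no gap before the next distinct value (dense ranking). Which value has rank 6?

Sorted (ascending): 66, 68, 69, 69, 69, 70, 70, 71, 73, 77, 79, 83
The 3 values of 69 share dense rank 3.
The 2 values of 70 share dense rank 4.
Remaining distinct values take the next consecutive integers.
Rank 6 → value 73.

73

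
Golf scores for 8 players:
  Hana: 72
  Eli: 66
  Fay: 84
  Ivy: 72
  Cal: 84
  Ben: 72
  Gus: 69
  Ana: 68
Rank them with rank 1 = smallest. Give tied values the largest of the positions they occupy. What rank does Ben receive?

6

Sorted (ascending): 66, 68, 69, 72, 72, 72, 84, 84
The 3 values of 72 occupy positions 4–6 → each gets rank 6.
The 2 values of 84 occupy positions 7–8 → each gets rank 8.
Ben has value 72 → rank 6.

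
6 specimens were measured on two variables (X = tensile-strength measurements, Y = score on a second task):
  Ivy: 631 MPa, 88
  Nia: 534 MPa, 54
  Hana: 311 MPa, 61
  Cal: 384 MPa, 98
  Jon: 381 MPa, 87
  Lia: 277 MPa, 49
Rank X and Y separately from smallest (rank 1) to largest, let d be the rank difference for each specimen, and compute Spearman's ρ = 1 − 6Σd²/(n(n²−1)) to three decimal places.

0.543

Ranks of variable 1: 6, 5, 2, 4, 3, 1
Ranks of variable 2: 5, 2, 3, 6, 4, 1
d = r₁ − r₂: 1, 3, -1, -2, -1, 0
d²: 1, 9, 1, 4, 1, 0; Σd² = 16
ρ = 1 − 6·16/(6·35) = 1 − 96/210 = 0.543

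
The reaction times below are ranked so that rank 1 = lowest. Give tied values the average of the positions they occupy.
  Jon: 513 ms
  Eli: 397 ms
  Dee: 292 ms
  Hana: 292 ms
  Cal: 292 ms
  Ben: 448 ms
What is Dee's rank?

2

Sorted (ascending): 292, 292, 292, 397, 448, 513
The 3 values of 292 occupy positions 1–3 → average rank 2.
Dee has value 292 ms → rank 2.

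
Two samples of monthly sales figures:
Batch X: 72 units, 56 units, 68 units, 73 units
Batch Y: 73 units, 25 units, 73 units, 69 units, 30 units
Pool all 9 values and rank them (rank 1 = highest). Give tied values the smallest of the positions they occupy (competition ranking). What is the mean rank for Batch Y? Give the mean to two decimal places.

Sorted (descending): 73, 73, 73, 72, 69, 68, 56, 30, 25
The 3 values of 73 occupy positions 1–3 → each gets rank 1.
Batch Y values → pooled ranks: 73→1, 25→9, 73→1, 69→5, 30→8
Mean rank = (1 + 9 + 1 + 5 + 8) / 5 = 4.80

4.80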